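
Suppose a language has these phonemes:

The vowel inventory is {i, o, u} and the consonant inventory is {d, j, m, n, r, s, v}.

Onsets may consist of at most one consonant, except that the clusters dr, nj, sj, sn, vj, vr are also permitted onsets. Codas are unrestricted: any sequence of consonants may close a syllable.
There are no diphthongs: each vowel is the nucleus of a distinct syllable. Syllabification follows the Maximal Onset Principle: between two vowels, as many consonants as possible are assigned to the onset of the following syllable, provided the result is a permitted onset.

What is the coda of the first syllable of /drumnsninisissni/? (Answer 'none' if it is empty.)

mn

Nuclei (vowels): u, i, i, i, i → 5 syllables.
Between /u/ (V1) and /i/ (V2): /mnsn/; trying suffixes from longest down, /sn/ is the first permitted one, so coda /mn/ | onset /sn/.
Between /i/ (V2) and /i/ (V3): just /n/ — single C goes to the following onset.
Between /i/ (V3) and /i/ (V4): just /s/ — single C goes to the following onset.
Between /i/ (V4) and /i/ (V5): cluster /ssn/ — the longest permitted-onset suffix is /sn/; onset = /sn/, preceding coda = /s/.
Putting it together: drumn.sni.ni.sis.sni.
Syllable 1 is /drumn/: onset /dr/, nucleus /u/, coda /mn/.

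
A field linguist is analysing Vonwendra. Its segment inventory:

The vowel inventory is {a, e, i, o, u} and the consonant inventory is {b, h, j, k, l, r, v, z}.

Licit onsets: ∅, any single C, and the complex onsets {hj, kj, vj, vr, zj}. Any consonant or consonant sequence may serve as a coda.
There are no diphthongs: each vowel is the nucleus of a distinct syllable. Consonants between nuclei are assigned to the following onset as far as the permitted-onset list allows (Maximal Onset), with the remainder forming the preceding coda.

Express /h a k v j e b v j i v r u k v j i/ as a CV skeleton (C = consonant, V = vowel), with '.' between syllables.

CVC.CCVC.CCV.CCVC.CCV

Vowels present: a, e, i, u, i; each is a nucleus, giving 5 syllables.
/a…e/ gap (V1→V2): /kvj/ splits as /k/ + /vj/ (/vj/ is the longest suffix that is a licit onset).
/e…i/ gap (V2→V3): /bvj/ — longest licit onset from the right is /vj/, leaving /b/ as coda.
/i…u/ gap (V3→V4): /vr/ — entire cluster is a permitted onset → onset /vr/, coda ∅.
/u…i/ gap (V4→V5): /kvj/; trying suffixes from longest down, /vj/ is the first permitted one, so coda /k/ | onset /vj/.
Syllabification: hak.vjeb.vji.vruk.vji.
Mapping each syllable to C/V: /hak/ → CVC, /vjeb/ → CCVC, /vji/ → CCV, /vruk/ → CCVC, /vji/ → CCV.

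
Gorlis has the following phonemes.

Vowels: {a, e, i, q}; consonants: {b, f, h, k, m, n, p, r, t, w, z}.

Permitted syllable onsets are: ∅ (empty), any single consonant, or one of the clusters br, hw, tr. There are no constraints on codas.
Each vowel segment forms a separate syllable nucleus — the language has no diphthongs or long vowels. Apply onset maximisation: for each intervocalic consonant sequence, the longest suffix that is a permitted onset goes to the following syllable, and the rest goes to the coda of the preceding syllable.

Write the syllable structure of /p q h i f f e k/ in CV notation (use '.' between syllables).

CV.CVC.CVC

Nuclei (vowels): q, i, e → 3 syllables.
/q…i/ gap (V1→V2): /h/ is a single consonant, so it becomes the next onset.
/i…e/ gap (V2→V3): cluster /ff/ — the longest permitted-onset suffix is /f/; onset = /f/, preceding coda = /f/.
Putting it together: pq.hif.fek.
Mapping each syllable to C/V: /pq/ → CV, /hif/ → CVC, /fek/ → CVC.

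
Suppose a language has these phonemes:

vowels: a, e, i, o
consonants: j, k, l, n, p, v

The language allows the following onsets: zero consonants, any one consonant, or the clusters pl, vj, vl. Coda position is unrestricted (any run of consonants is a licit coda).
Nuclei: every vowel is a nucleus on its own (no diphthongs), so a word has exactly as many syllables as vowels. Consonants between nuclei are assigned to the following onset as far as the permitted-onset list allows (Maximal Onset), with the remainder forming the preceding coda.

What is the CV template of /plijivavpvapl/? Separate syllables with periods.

The vowels are i, i, a, a — 4 nuclei, so 4 syllables.
Between /i/ (V1) and /i/ (V2): /j/ → onset of the next syllable (single consonants are always licit onsets).
Between /i/ (V2) and /a/ (V3): /v/ → onset of the next syllable (single consonants are always licit onsets).
Between /a/ (V3) and /a/ (V4): /vpv/ splits as /vp/ + /v/ (/v/ is the longest suffix that is a licit onset).
Putting it together: pli.ji.vavp.vapl.
Mapping each syllable to C/V: /pli/ → CCV, /ji/ → CV, /vavp/ → CVCC, /vapl/ → CVCC.

CCV.CV.CVCC.CVCC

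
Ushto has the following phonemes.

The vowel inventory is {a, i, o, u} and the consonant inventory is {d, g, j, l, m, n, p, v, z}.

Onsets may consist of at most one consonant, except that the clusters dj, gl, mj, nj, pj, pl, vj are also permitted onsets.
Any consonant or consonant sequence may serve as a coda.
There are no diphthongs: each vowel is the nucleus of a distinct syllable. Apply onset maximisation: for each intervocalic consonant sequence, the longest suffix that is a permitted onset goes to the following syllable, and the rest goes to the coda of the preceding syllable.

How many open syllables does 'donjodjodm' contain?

2

Vowels present: o, o, o; each is a nucleus, giving 3 syllables.
V1 /o/ – V2 /o/: cluster /nj/ — /nj/ is itself a permitted onset, so the whole cluster goes right; preceding coda = ∅.
V2 /o/ – V3 /o/: cluster /dj/ — /dj/ is itself a permitted onset, so the whole cluster goes right; preceding coda = ∅.
So the parse is do.njo.djodm.
Classifying each syllable: /do/ (open), /njo/ (open), /djodm/ (closed).
Open syllables: 2.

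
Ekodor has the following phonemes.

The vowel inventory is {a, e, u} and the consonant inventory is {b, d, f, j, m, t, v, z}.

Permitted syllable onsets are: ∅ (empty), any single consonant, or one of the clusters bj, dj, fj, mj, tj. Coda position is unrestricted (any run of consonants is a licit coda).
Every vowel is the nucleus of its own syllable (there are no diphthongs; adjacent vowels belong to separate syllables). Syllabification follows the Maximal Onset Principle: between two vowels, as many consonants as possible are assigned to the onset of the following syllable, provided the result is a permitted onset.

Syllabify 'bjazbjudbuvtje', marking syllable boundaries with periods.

The vowels are a, u, u, e — 4 nuclei, so 4 syllables.
σ1/σ2 boundary: /zbj/; trying suffixes from longest down, /bj/ is the first permitted one, so coda /z/ | onset /bj/.
σ2/σ3 boundary: /db/; trying suffixes from longest down, /b/ is the first permitted one, so coda /d/ | onset /b/.
σ3/σ4 boundary: /vtj/ splits as /v/ + /tj/ (/tj/ is the longest suffix that is a licit onset).

bjaz.bjud.buv.tje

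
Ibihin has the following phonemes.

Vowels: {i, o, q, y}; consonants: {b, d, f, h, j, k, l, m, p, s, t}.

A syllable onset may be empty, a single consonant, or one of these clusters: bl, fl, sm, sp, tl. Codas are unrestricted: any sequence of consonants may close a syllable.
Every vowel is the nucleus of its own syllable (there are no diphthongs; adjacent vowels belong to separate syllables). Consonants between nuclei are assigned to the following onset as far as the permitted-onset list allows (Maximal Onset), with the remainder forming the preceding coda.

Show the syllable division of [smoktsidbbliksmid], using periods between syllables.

Vowels present: o, i, i, i; each is a nucleus, giving 4 syllables.
V1 /o/ – V2 /i/: /kts/ splits as /kt/ + /s/ (/s/ is the longest suffix that is a licit onset).
V2 /i/ – V3 /i/: /dbbl/ splits as /db/ + /bl/ (/bl/ is the longest suffix that is a licit onset).
V3 /i/ – V4 /i/: /ksm/ splits as /k/ + /sm/ (/sm/ is the longest suffix that is a licit onset).

smokt.sidb.blik.smid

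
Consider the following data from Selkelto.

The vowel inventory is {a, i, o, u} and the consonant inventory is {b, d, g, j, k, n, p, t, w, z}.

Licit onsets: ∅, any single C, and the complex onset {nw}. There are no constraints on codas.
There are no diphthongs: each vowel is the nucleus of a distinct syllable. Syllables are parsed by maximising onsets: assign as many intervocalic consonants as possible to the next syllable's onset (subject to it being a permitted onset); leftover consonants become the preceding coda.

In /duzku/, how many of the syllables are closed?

1

Vowels present: u, u; each is a nucleus, giving 2 syllables.
/u…u/ gap (V1→V2): cluster /zk/ — the longest permitted-onset suffix is /k/; onset = /k/, preceding coda = /z/.
Putting it together: duz.ku.
Classifying each syllable: /duz/ (closed), /ku/ (open).
Closed syllables: 1.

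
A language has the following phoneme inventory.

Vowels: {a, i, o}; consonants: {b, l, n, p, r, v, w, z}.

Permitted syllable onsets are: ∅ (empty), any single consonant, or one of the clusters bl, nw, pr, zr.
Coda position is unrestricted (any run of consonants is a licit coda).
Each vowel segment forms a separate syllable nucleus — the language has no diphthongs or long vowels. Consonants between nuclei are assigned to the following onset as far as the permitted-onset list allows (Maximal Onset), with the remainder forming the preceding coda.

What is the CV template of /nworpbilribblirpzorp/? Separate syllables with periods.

Vowels present: o, i, i, i, o; each is a nucleus, giving 5 syllables.
σ1/σ2 boundary: /rpb/; trying suffixes from longest down, /b/ is the first permitted one, so coda /rp/ | onset /b/.
σ2/σ3 boundary: cluster /lr/ — the longest permitted-onset suffix is /r/; onset = /r/, preceding coda = /l/.
σ3/σ4 boundary: /bbl/ — longest licit onset from the right is /bl/, leaving /b/ as coda.
σ4/σ5 boundary: /rpz/ — longest licit onset from the right is /z/, leaving /rp/ as coda.
Putting it together: nworp.bil.rib.blirp.zorp.
Mapping each syllable to C/V: /nworp/ → CCVCC, /bil/ → CVC, /rib/ → CVC, /blirp/ → CCVCC, /zorp/ → CVCC.

CCVCC.CVC.CVC.CCVCC.CVCC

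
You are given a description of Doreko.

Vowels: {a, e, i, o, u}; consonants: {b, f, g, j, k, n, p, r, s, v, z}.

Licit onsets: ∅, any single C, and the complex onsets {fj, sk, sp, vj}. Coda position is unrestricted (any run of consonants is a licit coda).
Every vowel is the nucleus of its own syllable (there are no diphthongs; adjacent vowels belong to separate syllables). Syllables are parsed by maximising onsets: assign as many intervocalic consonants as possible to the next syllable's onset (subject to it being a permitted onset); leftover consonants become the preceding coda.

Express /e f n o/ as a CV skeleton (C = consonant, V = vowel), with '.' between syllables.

The vowels are e, o — 2 nuclei, so 2 syllables.
σ1/σ2 boundary: cluster /fn/ — the longest permitted-onset suffix is /n/; onset = /n/, preceding coda = /f/.
Putting it together: ef.no.
Mapping each syllable to C/V: /ef/ → VC, /no/ → CV.

VC.CV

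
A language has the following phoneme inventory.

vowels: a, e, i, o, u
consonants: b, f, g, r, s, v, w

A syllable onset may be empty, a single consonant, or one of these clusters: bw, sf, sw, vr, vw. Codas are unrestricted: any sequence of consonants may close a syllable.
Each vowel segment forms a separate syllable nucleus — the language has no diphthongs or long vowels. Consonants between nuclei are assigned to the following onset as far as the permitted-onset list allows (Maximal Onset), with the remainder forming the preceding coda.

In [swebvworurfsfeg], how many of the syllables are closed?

Nuclei (vowels): e, o, u, e → 4 syllables.
Between /e/ (V1) and /o/ (V2): /bvw/; trying suffixes from longest down, /vw/ is the first permitted one, so coda /b/ | onset /vw/.
Between /o/ (V2) and /u/ (V3): just /r/ — single C goes to the following onset.
Between /u/ (V3) and /e/ (V4): /rfsf/ splits as /rf/ + /sf/ (/sf/ is the longest suffix that is a licit onset).
Result: sweb.vwo.rurf.sfeg.
Classifying each syllable: /sweb/ (closed), /vwo/ (open), /rurf/ (closed), /sfeg/ (closed).
Closed syllables: 3.

3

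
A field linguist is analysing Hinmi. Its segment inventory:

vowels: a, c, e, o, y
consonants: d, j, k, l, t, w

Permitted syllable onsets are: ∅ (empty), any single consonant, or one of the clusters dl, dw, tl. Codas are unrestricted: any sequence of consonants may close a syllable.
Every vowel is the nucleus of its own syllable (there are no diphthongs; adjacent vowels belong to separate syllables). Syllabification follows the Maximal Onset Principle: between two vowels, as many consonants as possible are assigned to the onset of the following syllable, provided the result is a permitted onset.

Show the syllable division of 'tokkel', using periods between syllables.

tok.kel

Nuclei (vowels): o, e → 2 syllables.
/o…e/ gap (V1→V2): /kk/ splits as /k/ + /k/ (/k/ is the longest suffix that is a licit onset).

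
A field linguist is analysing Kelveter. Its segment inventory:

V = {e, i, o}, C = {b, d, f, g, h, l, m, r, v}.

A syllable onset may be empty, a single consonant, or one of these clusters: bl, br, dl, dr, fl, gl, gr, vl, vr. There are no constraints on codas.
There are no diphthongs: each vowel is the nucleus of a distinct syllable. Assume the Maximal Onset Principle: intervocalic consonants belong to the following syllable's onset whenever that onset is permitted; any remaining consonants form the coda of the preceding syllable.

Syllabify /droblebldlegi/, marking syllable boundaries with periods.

dro.blebl.dle.gi

Vowels present: o, e, e, i; each is a nucleus, giving 4 syllables.
Between /o/ (V1) and /e/ (V2): cluster /bl/ — /bl/ is itself a permitted onset, so the whole cluster goes right; preceding coda = ∅.
Between /e/ (V2) and /e/ (V3): /bldl/ — longest licit onset from the right is /dl/, leaving /bl/ as coda.
Between /e/ (V3) and /i/ (V4): /g/ → onset of the next syllable (single consonants are always licit onsets).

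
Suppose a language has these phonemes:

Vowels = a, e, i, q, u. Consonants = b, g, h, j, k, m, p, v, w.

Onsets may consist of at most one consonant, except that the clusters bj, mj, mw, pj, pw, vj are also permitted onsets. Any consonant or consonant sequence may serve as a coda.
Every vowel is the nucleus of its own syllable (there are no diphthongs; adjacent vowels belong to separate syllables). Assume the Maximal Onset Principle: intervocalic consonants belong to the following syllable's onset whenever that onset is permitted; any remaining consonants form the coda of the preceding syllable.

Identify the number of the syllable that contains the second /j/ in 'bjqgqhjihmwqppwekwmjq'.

3

Nuclei (vowels): q, q, i, q, e, q → 6 syllables.
V1 /q/ – V2 /q/: /g/ is a single consonant, so it becomes the next onset.
V2 /q/ – V3 /i/: /hj/; trying suffixes from longest down, /j/ is the first permitted one, so coda /h/ | onset /j/.
V3 /i/ – V4 /q/: /hmw/; trying suffixes from longest down, /mw/ is the first permitted one, so coda /h/ | onset /mw/.
V4 /q/ – V5 /e/: /ppw/ splits as /p/ + /pw/ (/pw/ is the longest suffix that is a licit onset).
V5 /e/ – V6 /q/: /kwmj/ splits as /kw/ + /mj/ (/mj/ is the longest suffix that is a licit onset).
Putting it together: bjq.gqh.jih.mwqp.pwekw.mjq.
The second /j/ is in the onset of syllable 3 (/jih/).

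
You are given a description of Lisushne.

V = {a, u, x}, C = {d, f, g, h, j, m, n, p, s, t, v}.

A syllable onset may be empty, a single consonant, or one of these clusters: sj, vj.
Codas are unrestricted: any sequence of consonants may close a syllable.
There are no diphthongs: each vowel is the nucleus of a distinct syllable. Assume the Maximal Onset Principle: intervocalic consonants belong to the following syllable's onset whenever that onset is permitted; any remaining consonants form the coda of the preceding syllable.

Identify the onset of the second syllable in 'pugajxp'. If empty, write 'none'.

g

Vowels present: u, a, x; each is a nucleus, giving 3 syllables.
V1 /u/ – V2 /a/: /g/ → onset of the next syllable (single consonants are always licit onsets).
V2 /a/ – V3 /x/: /j/ is a single consonant, so it becomes the next onset.
Putting it together: pu.ga.jxp.
Syllable 2 is /ga/: onset /g/, nucleus /a/, coda ∅.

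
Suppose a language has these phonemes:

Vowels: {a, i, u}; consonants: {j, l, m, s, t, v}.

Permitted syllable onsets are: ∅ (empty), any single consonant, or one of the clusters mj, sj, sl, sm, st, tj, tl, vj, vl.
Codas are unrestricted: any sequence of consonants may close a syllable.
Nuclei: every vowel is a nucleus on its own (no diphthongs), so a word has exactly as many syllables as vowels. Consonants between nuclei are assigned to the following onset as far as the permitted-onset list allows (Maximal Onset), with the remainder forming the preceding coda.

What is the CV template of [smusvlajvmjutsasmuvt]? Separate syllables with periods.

The vowels are u, a, u, a, u — 5 nuclei, so 5 syllables.
/u…a/ gap (V1→V2): /svl/; trying suffixes from longest down, /vl/ is the first permitted one, so coda /s/ | onset /vl/.
/a…u/ gap (V2→V3): /jvmj/ splits as /jv/ + /mj/ (/mj/ is the longest suffix that is a licit onset).
/u…a/ gap (V3→V4): /ts/ — longest licit onset from the right is /s/, leaving /t/ as coda.
/a…u/ gap (V4→V5): cluster /sm/ — /sm/ is itself a permitted onset, so the whole cluster goes right; preceding coda = ∅.
Syllabification: smus.vlajv.mjut.sa.smuvt.
Mapping each syllable to C/V: /smus/ → CCVC, /vlajv/ → CCVCC, /mjut/ → CCVC, /sa/ → CV, /smuvt/ → CCVCC.

CCVC.CCVCC.CCVC.CV.CCVCC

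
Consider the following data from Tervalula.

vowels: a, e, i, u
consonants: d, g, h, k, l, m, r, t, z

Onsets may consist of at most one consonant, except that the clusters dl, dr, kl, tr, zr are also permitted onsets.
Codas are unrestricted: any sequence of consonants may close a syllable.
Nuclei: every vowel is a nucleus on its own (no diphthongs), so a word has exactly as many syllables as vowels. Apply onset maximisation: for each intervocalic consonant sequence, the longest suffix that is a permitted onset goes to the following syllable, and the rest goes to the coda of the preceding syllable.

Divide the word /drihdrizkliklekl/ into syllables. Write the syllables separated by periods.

drih.driz.kli.klekl

Nuclei (vowels): i, i, i, e → 4 syllables.
V1 /i/ – V2 /i/: /hdr/ splits as /h/ + /dr/ (/dr/ is the longest suffix that is a licit onset).
V2 /i/ – V3 /i/: /zkl/ splits as /z/ + /kl/ (/kl/ is the longest suffix that is a licit onset).
V3 /i/ – V4 /e/: /kl/ — entire cluster is a permitted onset → onset /kl/, coda ∅.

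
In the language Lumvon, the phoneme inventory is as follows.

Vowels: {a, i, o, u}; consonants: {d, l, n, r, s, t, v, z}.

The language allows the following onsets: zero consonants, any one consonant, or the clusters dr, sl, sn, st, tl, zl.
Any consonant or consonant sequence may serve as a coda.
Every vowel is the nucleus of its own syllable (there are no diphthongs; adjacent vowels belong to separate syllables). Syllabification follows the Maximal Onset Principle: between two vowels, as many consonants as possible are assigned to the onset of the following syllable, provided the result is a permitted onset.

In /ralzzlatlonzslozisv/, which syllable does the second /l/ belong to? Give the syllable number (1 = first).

The vowels are a, a, o, o, i — 5 nuclei, so 5 syllables.
/a…a/ gap (V1→V2): /lzzl/; trying suffixes from longest down, /zl/ is the first permitted one, so coda /lz/ | onset /zl/.
/a…o/ gap (V2→V3): /tl/ — entire cluster is a permitted onset → onset /tl/, coda ∅.
/o…o/ gap (V3→V4): /nzsl/ — longest licit onset from the right is /sl/, leaving /nz/ as coda.
/o…i/ gap (V4→V5): /z/ → onset of the next syllable (single consonants are always licit onsets).
Result: ralz.zla.tlonz.slo.zisv.
The second /l/ is in the onset of syllable 2 (/zla/).

2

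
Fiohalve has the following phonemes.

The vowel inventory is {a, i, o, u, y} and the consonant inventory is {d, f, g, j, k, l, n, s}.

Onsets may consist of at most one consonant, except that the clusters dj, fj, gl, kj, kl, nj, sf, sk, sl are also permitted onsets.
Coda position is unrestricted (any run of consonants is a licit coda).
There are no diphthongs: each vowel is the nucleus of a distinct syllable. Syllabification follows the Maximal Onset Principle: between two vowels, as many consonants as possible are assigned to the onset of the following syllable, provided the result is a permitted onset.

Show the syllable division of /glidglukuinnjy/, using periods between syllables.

Vowels present: i, u, u, i, y; each is a nucleus, giving 5 syllables.
/i…u/ gap (V1→V2): /dgl/ splits as /d/ + /gl/ (/gl/ is the longest suffix that is a licit onset).
/u…u/ gap (V2→V3): just /k/ — single C goes to the following onset.
/u…i/ gap (V3→V4): nothing intervenes; syllable break is V.V.
/i…y/ gap (V4→V5): /nnj/ — longest licit onset from the right is /nj/, leaving /n/ as coda.

glid.glu.ku.in.njy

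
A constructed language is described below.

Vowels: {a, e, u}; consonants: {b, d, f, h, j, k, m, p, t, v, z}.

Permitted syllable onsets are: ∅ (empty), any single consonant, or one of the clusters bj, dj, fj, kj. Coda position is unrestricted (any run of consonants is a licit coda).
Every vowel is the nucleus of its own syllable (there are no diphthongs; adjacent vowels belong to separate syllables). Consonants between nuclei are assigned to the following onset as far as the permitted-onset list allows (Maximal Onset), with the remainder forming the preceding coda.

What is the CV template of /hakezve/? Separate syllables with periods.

CV.CVC.CV

Nuclei (vowels): a, e, e → 3 syllables.
σ1/σ2 boundary: /k/ is a single consonant, so it becomes the next onset.
σ2/σ3 boundary: cluster /zv/ — the longest permitted-onset suffix is /v/; onset = /v/, preceding coda = /z/.
So the parse is ha.kez.ve.
Mapping each syllable to C/V: /ha/ → CV, /kez/ → CVC, /ve/ → CV.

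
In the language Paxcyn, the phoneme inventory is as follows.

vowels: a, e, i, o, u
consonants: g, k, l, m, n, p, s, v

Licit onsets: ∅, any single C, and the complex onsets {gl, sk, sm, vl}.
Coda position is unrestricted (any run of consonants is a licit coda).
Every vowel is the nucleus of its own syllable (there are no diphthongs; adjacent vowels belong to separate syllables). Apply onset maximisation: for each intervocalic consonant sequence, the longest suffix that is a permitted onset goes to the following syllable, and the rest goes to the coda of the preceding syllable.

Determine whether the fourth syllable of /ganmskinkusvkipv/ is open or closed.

Vowels present: a, i, u, i; each is a nucleus, giving 4 syllables.
/a…i/ gap (V1→V2): /nmsk/ — longest licit onset from the right is /sk/, leaving /nm/ as coda.
/i…u/ gap (V2→V3): /nk/; trying suffixes from longest down, /k/ is the first permitted one, so coda /n/ | onset /k/.
/u…i/ gap (V3→V4): /svk/ — longest licit onset from the right is /k/, leaving /sv/ as coda.
So the parse is ganm.skin.kusv.kipv.
Syllable 4 is /kipv/ with coda /pv/, so it is closed.

closed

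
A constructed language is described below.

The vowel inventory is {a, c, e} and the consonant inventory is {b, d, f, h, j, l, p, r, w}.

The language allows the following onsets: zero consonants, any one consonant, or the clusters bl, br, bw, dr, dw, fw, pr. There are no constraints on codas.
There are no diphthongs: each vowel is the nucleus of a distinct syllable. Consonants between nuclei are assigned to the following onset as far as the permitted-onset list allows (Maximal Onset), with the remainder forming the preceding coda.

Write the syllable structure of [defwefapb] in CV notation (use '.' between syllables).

The vowels are e, e, a — 3 nuclei, so 3 syllables.
/e…e/ gap (V1→V2): /fw/ is a licit onset in full, so it all attaches to the next syllable.
/e…a/ gap (V2→V3): /f/ is a single consonant, so it becomes the next onset.
Result: de.fwe.fapb.
Mapping each syllable to C/V: /de/ → CV, /fwe/ → CCV, /fapb/ → CVCC.

CV.CCV.CVCC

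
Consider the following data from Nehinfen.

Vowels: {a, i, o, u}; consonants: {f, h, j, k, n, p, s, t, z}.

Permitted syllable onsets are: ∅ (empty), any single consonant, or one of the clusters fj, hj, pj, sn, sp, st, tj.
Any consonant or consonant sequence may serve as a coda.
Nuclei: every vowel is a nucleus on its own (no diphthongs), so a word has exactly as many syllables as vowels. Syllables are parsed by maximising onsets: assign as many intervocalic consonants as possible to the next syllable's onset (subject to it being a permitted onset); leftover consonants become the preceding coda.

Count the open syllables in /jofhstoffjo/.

1

The vowels are o, o, o — 3 nuclei, so 3 syllables.
V1 /o/ – V2 /o/: /fhst/; trying suffixes from longest down, /st/ is the first permitted one, so coda /fh/ | onset /st/.
V2 /o/ – V3 /o/: cluster /ffj/ — the longest permitted-onset suffix is /fj/; onset = /fj/, preceding coda = /f/.
So the parse is jofh.stof.fjo.
Classifying each syllable: /jofh/ (closed), /stof/ (closed), /fjo/ (open).
Open syllables: 1.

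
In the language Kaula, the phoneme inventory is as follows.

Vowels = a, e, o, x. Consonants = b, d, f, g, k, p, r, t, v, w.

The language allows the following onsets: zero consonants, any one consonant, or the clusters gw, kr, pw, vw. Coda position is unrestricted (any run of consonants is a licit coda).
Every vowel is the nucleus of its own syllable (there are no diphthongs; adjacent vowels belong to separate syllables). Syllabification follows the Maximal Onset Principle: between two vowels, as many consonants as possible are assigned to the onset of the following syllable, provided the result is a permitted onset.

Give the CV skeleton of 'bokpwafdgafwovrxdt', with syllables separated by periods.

CVC.CCVCC.CVC.CVC.CVCC

The vowels are o, a, a, o, x — 5 nuclei, so 5 syllables.
V1 /o/ – V2 /a/: /kpw/ splits as /k/ + /pw/ (/pw/ is the longest suffix that is a licit onset).
V2 /a/ – V3 /a/: cluster /fdg/ — the longest permitted-onset suffix is /g/; onset = /g/, preceding coda = /fd/.
V3 /a/ – V4 /o/: cluster /fw/ — the longest permitted-onset suffix is /w/; onset = /w/, preceding coda = /f/.
V4 /o/ – V5 /x/: cluster /vr/ — the longest permitted-onset suffix is /r/; onset = /r/, preceding coda = /v/.
Putting it together: bok.pwafd.gaf.wov.rxdt.
Mapping each syllable to C/V: /bok/ → CVC, /pwafd/ → CCVCC, /gaf/ → CVC, /wov/ → CVC, /rxdt/ → CVCC.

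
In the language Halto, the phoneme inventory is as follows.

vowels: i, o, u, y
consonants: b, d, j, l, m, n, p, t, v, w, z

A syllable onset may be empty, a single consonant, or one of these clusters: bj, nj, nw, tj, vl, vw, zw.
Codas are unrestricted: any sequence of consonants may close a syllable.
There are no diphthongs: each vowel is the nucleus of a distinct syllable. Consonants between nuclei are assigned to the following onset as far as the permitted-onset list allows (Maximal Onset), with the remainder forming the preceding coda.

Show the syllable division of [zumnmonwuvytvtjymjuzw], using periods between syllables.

Vowels present: u, o, u, y, y, u; each is a nucleus, giving 6 syllables.
σ1/σ2 boundary: cluster /mnm/ — the longest permitted-onset suffix is /m/; onset = /m/, preceding coda = /mn/.
σ2/σ3 boundary: /nw/ — entire cluster is a permitted onset → onset /nw/, coda ∅.
σ3/σ4 boundary: /v/ is a single consonant, so it becomes the next onset.
σ4/σ5 boundary: cluster /tvtj/ — the longest permitted-onset suffix is /tj/; onset = /tj/, preceding coda = /tv/.
σ5/σ6 boundary: cluster /mj/ — the longest permitted-onset suffix is /j/; onset = /j/, preceding coda = /m/.

zumn.mo.nwu.vytv.tjym.juzw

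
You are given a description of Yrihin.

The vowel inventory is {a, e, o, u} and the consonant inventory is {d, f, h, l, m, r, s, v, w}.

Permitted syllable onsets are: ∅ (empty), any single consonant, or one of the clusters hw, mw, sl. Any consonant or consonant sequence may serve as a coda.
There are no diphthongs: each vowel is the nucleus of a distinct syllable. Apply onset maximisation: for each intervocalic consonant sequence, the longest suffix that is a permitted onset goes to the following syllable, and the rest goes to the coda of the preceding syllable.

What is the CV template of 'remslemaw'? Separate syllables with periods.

Vowels present: e, e, a; each is a nucleus, giving 3 syllables.
V1 /e/ – V2 /e/: /msl/; trying suffixes from longest down, /sl/ is the first permitted one, so coda /m/ | onset /sl/.
V2 /e/ – V3 /a/: /m/ is a single consonant, so it becomes the next onset.
Result: rem.sle.maw.
Mapping each syllable to C/V: /rem/ → CVC, /sle/ → CCV, /maw/ → CVC.

CVC.CCV.CVC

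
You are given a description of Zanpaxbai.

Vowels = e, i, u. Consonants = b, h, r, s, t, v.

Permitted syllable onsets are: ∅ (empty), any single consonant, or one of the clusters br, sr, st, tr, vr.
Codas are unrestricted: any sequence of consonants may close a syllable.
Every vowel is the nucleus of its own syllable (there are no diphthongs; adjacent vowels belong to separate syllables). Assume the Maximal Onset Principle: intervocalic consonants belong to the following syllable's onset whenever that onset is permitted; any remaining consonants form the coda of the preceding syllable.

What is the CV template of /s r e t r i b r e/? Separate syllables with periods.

CCV.CCV.CCV

The vowels are e, i, e — 3 nuclei, so 3 syllables.
V1 /e/ – V2 /i/: cluster /tr/ — /tr/ is itself a permitted onset, so the whole cluster goes right; preceding coda = ∅.
V2 /i/ – V3 /e/: /br/ is a licit onset in full, so it all attaches to the next syllable.
Putting it together: sre.tri.bre.
Mapping each syllable to C/V: /sre/ → CCV, /tri/ → CCV, /bre/ → CCV.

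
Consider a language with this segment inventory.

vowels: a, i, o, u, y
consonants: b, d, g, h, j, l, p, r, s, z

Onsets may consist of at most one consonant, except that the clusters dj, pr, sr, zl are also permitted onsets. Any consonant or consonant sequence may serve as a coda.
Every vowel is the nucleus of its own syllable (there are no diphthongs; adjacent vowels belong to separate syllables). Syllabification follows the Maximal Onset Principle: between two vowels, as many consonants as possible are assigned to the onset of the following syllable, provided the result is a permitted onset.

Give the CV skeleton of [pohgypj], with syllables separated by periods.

The vowels are o, y — 2 nuclei, so 2 syllables.
Between /o/ (V1) and /y/ (V2): cluster /hg/ — the longest permitted-onset suffix is /g/; onset = /g/, preceding coda = /h/.
So the parse is poh.gypj.
Mapping each syllable to C/V: /poh/ → CVC, /gypj/ → CVCC.

CVC.CVCC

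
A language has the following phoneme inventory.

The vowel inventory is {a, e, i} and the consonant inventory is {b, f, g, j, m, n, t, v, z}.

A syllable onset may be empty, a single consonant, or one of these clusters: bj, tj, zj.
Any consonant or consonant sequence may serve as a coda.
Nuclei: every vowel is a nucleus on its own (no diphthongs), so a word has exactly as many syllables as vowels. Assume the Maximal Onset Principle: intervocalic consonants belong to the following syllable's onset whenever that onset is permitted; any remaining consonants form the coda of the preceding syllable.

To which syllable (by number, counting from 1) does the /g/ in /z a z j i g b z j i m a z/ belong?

2

Vowels present: a, i, i, a; each is a nucleus, giving 4 syllables.
σ1/σ2 boundary: cluster /zj/ — /zj/ is itself a permitted onset, so the whole cluster goes right; preceding coda = ∅.
σ2/σ3 boundary: /gbzj/ splits as /gb/ + /zj/ (/zj/ is the longest suffix that is a licit onset).
σ3/σ4 boundary: /m/ → onset of the next syllable (single consonants are always licit onsets).
So the parse is za.zjigb.zji.maz.
The /g/ is in the coda of syllable 2 (/zjigb/).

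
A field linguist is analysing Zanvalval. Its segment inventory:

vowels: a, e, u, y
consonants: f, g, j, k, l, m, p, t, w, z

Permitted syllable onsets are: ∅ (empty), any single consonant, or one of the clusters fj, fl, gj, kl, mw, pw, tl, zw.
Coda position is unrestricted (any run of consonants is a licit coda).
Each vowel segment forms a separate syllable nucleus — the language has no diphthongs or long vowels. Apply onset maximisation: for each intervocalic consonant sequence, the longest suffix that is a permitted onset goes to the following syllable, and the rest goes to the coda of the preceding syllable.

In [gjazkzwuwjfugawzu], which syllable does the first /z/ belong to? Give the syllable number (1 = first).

The vowels are a, u, u, a, u — 5 nuclei, so 5 syllables.
σ1/σ2 boundary: /zkzw/; trying suffixes from longest down, /zw/ is the first permitted one, so coda /zk/ | onset /zw/.
σ2/σ3 boundary: /wjf/ — longest licit onset from the right is /f/, leaving /wj/ as coda.
σ3/σ4 boundary: just /g/ — single C goes to the following onset.
σ4/σ5 boundary: /wz/; trying suffixes from longest down, /z/ is the first permitted one, so coda /w/ | onset /z/.
Result: gjazk.zwuwj.fu.gaw.zu.
The first /z/ is in the coda of syllable 1 (/gjazk/).

1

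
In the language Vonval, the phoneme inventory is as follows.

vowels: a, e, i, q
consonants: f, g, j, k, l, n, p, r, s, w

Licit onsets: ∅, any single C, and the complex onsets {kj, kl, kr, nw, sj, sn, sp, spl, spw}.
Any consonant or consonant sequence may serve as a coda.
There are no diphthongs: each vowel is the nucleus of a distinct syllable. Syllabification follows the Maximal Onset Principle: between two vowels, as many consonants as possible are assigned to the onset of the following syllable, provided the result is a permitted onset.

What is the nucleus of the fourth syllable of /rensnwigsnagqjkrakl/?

q

Vowels present: e, i, a, q, a; each is a nucleus, giving 5 syllables.
The fourth nucleus (vowel 4 from the left) is /q/.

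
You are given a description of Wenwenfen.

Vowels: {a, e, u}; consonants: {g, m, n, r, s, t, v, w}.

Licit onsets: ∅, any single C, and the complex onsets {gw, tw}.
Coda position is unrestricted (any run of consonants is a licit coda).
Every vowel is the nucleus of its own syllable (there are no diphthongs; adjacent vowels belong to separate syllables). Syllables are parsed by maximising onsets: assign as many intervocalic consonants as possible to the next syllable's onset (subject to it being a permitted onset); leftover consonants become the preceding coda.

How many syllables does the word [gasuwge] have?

3

Nuclei (vowels): a, u, e → 3 syllables.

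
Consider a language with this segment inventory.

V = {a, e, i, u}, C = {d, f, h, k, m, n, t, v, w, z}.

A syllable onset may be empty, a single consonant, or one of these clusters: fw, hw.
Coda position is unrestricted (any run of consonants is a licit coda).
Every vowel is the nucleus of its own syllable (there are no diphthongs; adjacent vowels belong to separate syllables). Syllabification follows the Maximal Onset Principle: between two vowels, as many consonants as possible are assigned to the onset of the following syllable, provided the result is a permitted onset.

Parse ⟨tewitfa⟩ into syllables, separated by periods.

The vowels are e, i, a — 3 nuclei, so 3 syllables.
σ1/σ2 boundary: just /w/ — single C goes to the following onset.
σ2/σ3 boundary: /tf/; trying suffixes from longest down, /f/ is the first permitted one, so coda /t/ | onset /f/.

te.wit.fa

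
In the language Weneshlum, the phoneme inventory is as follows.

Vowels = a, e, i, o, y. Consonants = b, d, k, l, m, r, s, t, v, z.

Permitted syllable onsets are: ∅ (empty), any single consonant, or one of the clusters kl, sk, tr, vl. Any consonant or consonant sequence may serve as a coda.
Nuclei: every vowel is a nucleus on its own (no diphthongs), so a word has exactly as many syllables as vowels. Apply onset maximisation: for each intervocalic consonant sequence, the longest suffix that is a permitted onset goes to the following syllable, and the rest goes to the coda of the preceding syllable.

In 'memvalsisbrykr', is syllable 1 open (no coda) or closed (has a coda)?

Vowels present: e, a, i, y; each is a nucleus, giving 4 syllables.
Between /e/ (V1) and /a/ (V2): cluster /mv/ — the longest permitted-onset suffix is /v/; onset = /v/, preceding coda = /m/.
Between /a/ (V2) and /i/ (V3): /ls/ splits as /l/ + /s/ (/s/ is the longest suffix that is a licit onset).
Between /i/ (V3) and /y/ (V4): /sbr/; trying suffixes from longest down, /r/ is the first permitted one, so coda /sb/ | onset /r/.
Putting it together: mem.val.sisb.rykr.
Syllable 1 is /mem/ with coda /m/, so it is closed.

closed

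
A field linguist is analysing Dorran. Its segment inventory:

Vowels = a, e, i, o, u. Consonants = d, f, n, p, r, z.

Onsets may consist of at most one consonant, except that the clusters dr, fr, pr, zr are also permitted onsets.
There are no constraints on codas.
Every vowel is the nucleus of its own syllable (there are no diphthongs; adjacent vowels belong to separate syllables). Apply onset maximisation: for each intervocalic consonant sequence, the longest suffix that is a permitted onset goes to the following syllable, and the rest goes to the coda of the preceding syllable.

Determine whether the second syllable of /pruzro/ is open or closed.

Vowels present: u, o; each is a nucleus, giving 2 syllables.
Between /u/ (V1) and /o/ (V2): /zr/ is a licit onset in full, so it all attaches to the next syllable.
Syllabification: pru.zro.
Syllable 2 is /zro/; it ends in its nucleus with no coda, so it is open.

open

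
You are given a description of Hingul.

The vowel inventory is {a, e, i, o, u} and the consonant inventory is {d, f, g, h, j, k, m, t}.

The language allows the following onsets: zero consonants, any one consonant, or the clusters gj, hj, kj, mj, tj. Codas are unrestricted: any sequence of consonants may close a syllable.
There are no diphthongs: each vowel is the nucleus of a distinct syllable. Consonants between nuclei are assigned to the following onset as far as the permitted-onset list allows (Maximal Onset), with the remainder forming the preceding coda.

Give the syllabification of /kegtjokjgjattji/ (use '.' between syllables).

keg.tjokj.gjat.tji

Nuclei (vowels): e, o, a, i → 4 syllables.
σ1/σ2 boundary: cluster /gtj/ — the longest permitted-onset suffix is /tj/; onset = /tj/, preceding coda = /g/.
σ2/σ3 boundary: /kjgj/ — longest licit onset from the right is /gj/, leaving /kj/ as coda.
σ3/σ4 boundary: cluster /ttj/ — the longest permitted-onset suffix is /tj/; onset = /tj/, preceding coda = /t/.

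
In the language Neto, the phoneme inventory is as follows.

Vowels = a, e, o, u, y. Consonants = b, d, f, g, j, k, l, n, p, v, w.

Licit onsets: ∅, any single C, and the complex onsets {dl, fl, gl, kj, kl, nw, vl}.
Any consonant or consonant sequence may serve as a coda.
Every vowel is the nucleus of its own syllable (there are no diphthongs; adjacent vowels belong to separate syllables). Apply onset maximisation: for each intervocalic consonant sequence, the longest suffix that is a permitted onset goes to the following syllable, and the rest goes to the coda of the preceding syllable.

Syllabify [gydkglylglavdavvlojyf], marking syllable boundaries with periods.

gydk.glyl.glav.dav.vlo.jyf

Vowels present: y, y, a, a, o, y; each is a nucleus, giving 6 syllables.
Between /y/ (V1) and /y/ (V2): cluster /dkgl/ — the longest permitted-onset suffix is /gl/; onset = /gl/, preceding coda = /dk/.
Between /y/ (V2) and /a/ (V3): /lgl/; trying suffixes from longest down, /gl/ is the first permitted one, so coda /l/ | onset /gl/.
Between /a/ (V3) and /a/ (V4): /vd/ splits as /v/ + /d/ (/d/ is the longest suffix that is a licit onset).
Between /a/ (V4) and /o/ (V5): /vvl/ splits as /v/ + /vl/ (/vl/ is the longest suffix that is a licit onset).
Between /o/ (V5) and /y/ (V6): just /j/ — single C goes to the following onset.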